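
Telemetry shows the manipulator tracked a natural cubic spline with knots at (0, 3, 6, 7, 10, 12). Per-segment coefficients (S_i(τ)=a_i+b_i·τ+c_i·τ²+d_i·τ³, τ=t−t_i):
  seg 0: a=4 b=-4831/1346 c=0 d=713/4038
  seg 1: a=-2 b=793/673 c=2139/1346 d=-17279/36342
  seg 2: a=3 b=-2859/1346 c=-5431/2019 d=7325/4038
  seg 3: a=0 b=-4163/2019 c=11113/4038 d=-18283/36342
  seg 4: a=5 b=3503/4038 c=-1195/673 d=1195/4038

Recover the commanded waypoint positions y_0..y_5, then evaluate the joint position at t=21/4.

y_0=4 y_1=-2 y_2=3 y_3=0 y_4=5 y_5=2
S(21/4) = 282599/86144

y_0 = S_0(0) = a_0 = 4
y_1 = S_1(0) = a_1 = -2
y_2 = S_2(0) = a_2 = 3
y_3 = S_3(0) = a_3 = 0
y_4 = S_4(0) = a_4 = 5
y_5 = S_4(2) = 2
t_q=21/4 is in segment 1 (τ=9/4); S_1(τ)=282599/86144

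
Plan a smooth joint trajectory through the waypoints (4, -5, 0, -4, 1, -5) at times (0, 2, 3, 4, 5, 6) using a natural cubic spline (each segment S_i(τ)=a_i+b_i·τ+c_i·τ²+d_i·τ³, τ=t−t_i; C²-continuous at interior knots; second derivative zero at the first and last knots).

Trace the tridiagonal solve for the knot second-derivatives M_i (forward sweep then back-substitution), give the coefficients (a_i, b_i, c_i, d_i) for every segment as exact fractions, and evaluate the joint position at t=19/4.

Δ: Δ0=-9/2, Δ1=5, Δ2=-4, Δ3=5, Δ4=-6
row 1: diag=6, rhs=57; c'=1/6, d'=19/2
row 2: denom=4−1·1/6=23/6; d'=(-54−1·19/2)/(23/6)=-381/23
row 3: denom=4−1·6/23=86/23; d'=(54−1·-381/23)/(86/23)=1623/86
row 4: denom=4−1·23/86=321/86; d'=(-66−1·1623/86)/(321/86)=-2433/107
back: M4=-2433/107
back: M3=1623/86−23/86·-2433/107=2670/107
back: M2=-381/23−6/23·2670/107=-2469/107
back: M1=19/2−1/6·-2469/107=1428/107
M: M0=0, M1=1428/107, M2=-2469/107, M3=2670/107, M4=-2433/107, M5=0
seg 0: a=4, c=M0/2=0, d=(M1−M0)/(6·2)=119/107, b=Δ0−h0·(2M0+M1)/6=-1915/214
seg 1: a=-5, c=M1/2=714/107, d=(M2−M1)/(6·1)=-1299/214, b=Δ1−h1·(2M1+M2)/6=941/214
seg 2: a=0, c=M2/2=-2469/214, d=(M3−M2)/(6·1)=1713/214, b=Δ2−h2·(2M2+M3)/6=-50/107
seg 3: a=-4, c=M3/2=1335/107, d=(M4−M3)/(6·1)=-1701/214, b=Δ3−h3·(2M3+M4)/6=101/214
seg 4: a=1, c=M4/2=-2433/214, d=(M5−M4)/(6·1)=811/214, b=Δ4−h4·(2M4+M5)/6=169/107
t_q=19/4 → seg 3, τ=3/4; S=-4+101/214·τ+1335/107·τ²+-1701/214·τ³=257/13696

  seg 0: a=4 b=-1915/214 c=0 d=119/107
  seg 1: a=-5 b=941/214 c=714/107 d=-1299/214
  seg 2: a=0 b=-50/107 c=-2469/214 d=1713/214
  seg 3: a=-4 b=101/214 c=1335/107 d=-1701/214
  seg 4: a=1 b=169/107 c=-2433/214 d=811/214
S(19/4) = 257/13696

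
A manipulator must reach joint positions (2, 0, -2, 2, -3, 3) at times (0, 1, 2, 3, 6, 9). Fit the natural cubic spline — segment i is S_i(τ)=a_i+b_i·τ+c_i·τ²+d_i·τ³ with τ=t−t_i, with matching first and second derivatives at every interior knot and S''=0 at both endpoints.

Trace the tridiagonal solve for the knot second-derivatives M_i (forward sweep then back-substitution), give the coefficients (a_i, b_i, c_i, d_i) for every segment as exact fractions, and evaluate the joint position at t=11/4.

Δ: Δ0=-2, Δ1=-2, Δ2=4, Δ3=-5/3, Δ4=2
row 1: diag=4, rhs=0; c'=1/4, d'=0
row 2: denom=4−1·1/4=15/4; d'=(36−1·0)/(15/4)=48/5
row 3: denom=8−1·4/15=116/15; d'=(-34−1·48/5)/(116/15)=-327/58
row 4: denom=12−3·45/116=1257/116; d'=(22−3·-327/58)/(1257/116)=4514/1257
back: M4=4514/1257
back: M3=-327/58−45/116·4514/1257=-2946/419
back: M2=48/5−4/15·-2946/419=4808/419
back: M1=0−1/4·4808/419=-1202/419
M: M0=0, M1=-1202/419, M2=4808/419, M3=-2946/419, M4=4514/1257, M5=0
seg 0: a=2, c=M0/2=0, d=(M1−M0)/(6·1)=-601/1257, b=Δ0−h0·(2M0+M1)/6=-1913/1257
seg 1: a=0, c=M1/2=-601/419, d=(M2−M1)/(6·1)=3005/1257, b=Δ1−h1·(2M1+M2)/6=-3716/1257
seg 2: a=-2, c=M2/2=2404/419, d=(M3−M2)/(6·1)=-3877/1257, b=Δ2−h2·(2M2+M3)/6=1693/1257
seg 3: a=2, c=M3/2=-1473/419, d=(M4−M3)/(6·3)=6676/11313, b=Δ3−h3·(2M3+M4)/6=4486/1257
seg 4: a=-3, c=M4/2=2257/1257, d=(M5−M4)/(6·3)=-2257/11313, b=Δ4−h4·(2M4+M5)/6=-2000/1257
t_q=11/4 → seg 2, τ=3/4; S=-2+1693/1257·τ+2404/419·τ²+-3877/1257·τ³=25107/26816

  seg 0: a=2 b=-1913/1257 c=0 d=-601/1257
  seg 1: a=0 b=-3716/1257 c=-601/419 d=3005/1257
  seg 2: a=-2 b=1693/1257 c=2404/419 d=-3877/1257
  seg 3: a=2 b=4486/1257 c=-1473/419 d=6676/11313
  seg 4: a=-3 b=-2000/1257 c=2257/1257 d=-2257/11313
S(11/4) = 25107/26816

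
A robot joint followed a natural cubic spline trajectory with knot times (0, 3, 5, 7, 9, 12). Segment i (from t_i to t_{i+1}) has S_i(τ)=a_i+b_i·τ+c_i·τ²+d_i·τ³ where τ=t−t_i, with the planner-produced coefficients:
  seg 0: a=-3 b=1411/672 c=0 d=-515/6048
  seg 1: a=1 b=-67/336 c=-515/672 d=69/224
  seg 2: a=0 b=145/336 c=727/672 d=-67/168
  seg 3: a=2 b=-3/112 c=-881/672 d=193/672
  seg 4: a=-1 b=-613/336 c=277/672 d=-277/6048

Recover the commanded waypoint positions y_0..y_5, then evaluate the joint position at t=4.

y_0=-3 y_1=1 y_2=0 y_3=2 y_4=-1 y_5=-4
S(4) = 115/336

y_0 = S_0(0) = a_0 = -3
y_1 = S_1(0) = a_1 = 1
y_2 = S_2(0) = a_2 = 0
y_3 = S_3(0) = a_3 = 2
y_4 = S_4(0) = a_4 = -1
y_5 = S_4(3) = -4
t_q=4 is in segment 1 (τ=1); S_1(τ)=115/336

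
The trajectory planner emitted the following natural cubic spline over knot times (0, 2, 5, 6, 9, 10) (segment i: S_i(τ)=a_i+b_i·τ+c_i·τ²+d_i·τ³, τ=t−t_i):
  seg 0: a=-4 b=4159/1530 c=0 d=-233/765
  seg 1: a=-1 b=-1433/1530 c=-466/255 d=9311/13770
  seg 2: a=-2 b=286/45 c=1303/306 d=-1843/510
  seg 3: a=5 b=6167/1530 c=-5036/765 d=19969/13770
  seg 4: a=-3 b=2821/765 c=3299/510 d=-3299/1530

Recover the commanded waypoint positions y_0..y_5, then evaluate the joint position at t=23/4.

y_0 = S_0(0) = a_0 = -4
y_1 = S_1(0) = a_1 = -1
y_2 = S_2(0) = a_2 = -2
y_3 = S_3(0) = a_3 = 5
y_4 = S_4(0) = a_4 = -3
y_5 = S_4(1) = 5
t_q=23/4 is in segment 2 (τ=3/4); S_2(τ)=118723/32640

y_0=-4 y_1=-1 y_2=-2 y_3=5 y_4=-3 y_5=5
S(23/4) = 118723/32640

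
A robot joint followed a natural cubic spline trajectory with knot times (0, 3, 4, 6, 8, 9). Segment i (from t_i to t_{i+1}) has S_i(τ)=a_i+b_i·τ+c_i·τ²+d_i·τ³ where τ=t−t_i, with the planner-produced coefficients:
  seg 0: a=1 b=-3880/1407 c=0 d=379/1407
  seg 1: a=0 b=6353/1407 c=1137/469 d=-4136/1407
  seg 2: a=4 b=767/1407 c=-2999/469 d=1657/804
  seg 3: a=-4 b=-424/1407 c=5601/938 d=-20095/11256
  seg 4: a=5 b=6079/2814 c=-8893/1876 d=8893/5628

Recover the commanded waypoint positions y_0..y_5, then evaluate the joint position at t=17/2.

y_0=1 y_1=0 y_2=4 y_3=-4 y_4=5 y_5=4
S(17/2) = 76429/15008

y_0 = S_0(0) = a_0 = 1
y_1 = S_1(0) = a_1 = 0
y_2 = S_2(0) = a_2 = 4
y_3 = S_3(0) = a_3 = -4
y_4 = S_4(0) = a_4 = 5
y_5 = S_4(1) = 4
t_q=17/2 is in segment 4 (τ=1/2); S_4(τ)=76429/15008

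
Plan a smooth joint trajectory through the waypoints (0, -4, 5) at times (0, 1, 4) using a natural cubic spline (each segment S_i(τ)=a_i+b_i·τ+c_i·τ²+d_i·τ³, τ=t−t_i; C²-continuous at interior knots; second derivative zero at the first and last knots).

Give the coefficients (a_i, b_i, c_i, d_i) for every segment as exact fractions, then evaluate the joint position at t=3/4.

  seg 0: a=0 b=-39/8 c=0 d=7/8
  seg 1: a=-4 b=-9/4 c=21/8 d=-7/24
S(3/4) = -1683/512

Δ: Δ0=-4, Δ1=3
row 1: diag=8, rhs=42; c'=3/8, d'=21/4
back: M1=21/4
M: M0=0, M1=21/4, M2=0
seg 0: a=0, c=M0/2=0, d=(M1−M0)/(6·1)=7/8, b=Δ0−h0·(2M0+M1)/6=-39/8
seg 1: a=-4, c=M1/2=21/8, d=(M2−M1)/(6·3)=-7/24, b=Δ1−h1·(2M1+M2)/6=-9/4
t_q=3/4 → seg 0, τ=3/4; S=0+-39/8·τ+0·τ²+7/8·τ³=-1683/512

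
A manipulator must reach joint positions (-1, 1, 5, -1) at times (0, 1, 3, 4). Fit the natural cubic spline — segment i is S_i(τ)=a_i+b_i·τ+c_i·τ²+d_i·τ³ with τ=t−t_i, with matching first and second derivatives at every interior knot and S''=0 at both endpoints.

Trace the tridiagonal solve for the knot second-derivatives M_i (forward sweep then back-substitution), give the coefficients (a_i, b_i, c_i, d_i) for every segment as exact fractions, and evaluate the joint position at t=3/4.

Δ: Δ0=2, Δ1=2, Δ2=-6
row 1: diag=6, rhs=0; c'=1/3, d'=0
row 2: denom=6−2·1/3=16/3; d'=(-48−2·0)/(16/3)=-9
back: M2=-9
back: M1=0−1/3·-9=3
M: M0=0, M1=3, M2=-9, M3=0
seg 0: a=-1, c=M0/2=0, d=(M1−M0)/(6·1)=1/2, b=Δ0−h0·(2M0+M1)/6=3/2
seg 1: a=1, c=M1/2=3/2, d=(M2−M1)/(6·2)=-1, b=Δ1−h1·(2M1+M2)/6=3
seg 2: a=5, c=M2/2=-9/2, d=(M3−M2)/(6·1)=3/2, b=Δ2−h2·(2M2+M3)/6=-3
t_q=3/4 → seg 0, τ=3/4; S=-1+3/2·τ+0·τ²+1/2·τ³=43/128

  seg 0: a=-1 b=3/2 c=0 d=1/2
  seg 1: a=1 b=3 c=3/2 d=-1
  seg 2: a=5 b=-3 c=-9/2 d=3/2
S(3/4) = 43/128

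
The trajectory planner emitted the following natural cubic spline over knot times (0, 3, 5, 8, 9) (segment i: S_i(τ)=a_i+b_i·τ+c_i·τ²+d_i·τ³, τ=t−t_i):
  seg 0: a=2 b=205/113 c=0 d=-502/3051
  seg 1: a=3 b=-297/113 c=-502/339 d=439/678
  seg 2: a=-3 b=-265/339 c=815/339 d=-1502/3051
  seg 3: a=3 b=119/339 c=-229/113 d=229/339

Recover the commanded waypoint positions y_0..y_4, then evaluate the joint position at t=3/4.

y_0 = S_0(0) = a_0 = 2
y_1 = S_1(0) = a_1 = 3
y_2 = S_2(0) = a_2 = -3
y_3 = S_3(0) = a_3 = 3
y_4 = S_3(1) = 2
t_q=3/4 is in segment 0 (τ=3/4); S_0(τ)=11901/3616

y_0=2 y_1=3 y_2=-3 y_3=3 y_4=2
S(3/4) = 11901/3616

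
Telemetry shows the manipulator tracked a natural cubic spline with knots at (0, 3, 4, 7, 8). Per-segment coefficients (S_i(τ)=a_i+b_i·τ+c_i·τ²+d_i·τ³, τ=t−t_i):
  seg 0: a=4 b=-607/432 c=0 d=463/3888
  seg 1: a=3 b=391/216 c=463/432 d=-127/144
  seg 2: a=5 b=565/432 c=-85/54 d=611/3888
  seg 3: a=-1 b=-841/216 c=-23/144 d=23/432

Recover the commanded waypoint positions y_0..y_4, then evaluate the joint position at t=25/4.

y_0 = S_0(0) = a_0 = 4
y_1 = S_1(0) = a_1 = 3
y_2 = S_2(0) = a_2 = 5
y_3 = S_3(0) = a_3 = -1
y_4 = S_3(1) = -5
t_q=25/4 is in segment 2 (τ=9/4); S_2(τ)=5419/3072

y_0=4 y_1=3 y_2=5 y_3=-1 y_4=-5
S(25/4) = 5419/3072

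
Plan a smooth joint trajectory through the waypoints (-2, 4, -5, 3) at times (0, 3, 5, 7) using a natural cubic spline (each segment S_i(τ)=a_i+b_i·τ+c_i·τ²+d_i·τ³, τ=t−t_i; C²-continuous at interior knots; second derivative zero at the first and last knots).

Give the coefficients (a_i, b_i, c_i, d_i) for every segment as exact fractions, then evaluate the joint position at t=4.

Δ: Δ0=2, Δ1=-9/2, Δ2=4
row 1: diag=10, rhs=-39; c'=1/5, d'=-39/10
row 2: denom=8−2·1/5=38/5; d'=(51−2·-39/10)/(38/5)=147/19
back: M2=147/19
back: M1=-39/10−1/5·147/19=-207/38
M: M0=0, M1=-207/38, M2=147/19, M3=0
seg 0: a=-2, c=M0/2=0, d=(M1−M0)/(6·3)=-23/76, b=Δ0−h0·(2M0+M1)/6=359/76
seg 1: a=4, c=M1/2=-207/76, d=(M2−M1)/(6·2)=167/152, b=Δ1−h1·(2M1+M2)/6=-131/38
seg 2: a=-5, c=M2/2=147/38, d=(M3−M2)/(6·2)=-49/76, b=Δ2−h2·(2M2+M3)/6=-22/19
t_q=4 → seg 1, τ=1; S=4+-131/38·τ+-207/76·τ²+167/152·τ³=-163/152

  seg 0: a=-2 b=359/76 c=0 d=-23/76
  seg 1: a=4 b=-131/38 c=-207/76 d=167/152
  seg 2: a=-5 b=-22/19 c=147/38 d=-49/76
S(4) = -163/152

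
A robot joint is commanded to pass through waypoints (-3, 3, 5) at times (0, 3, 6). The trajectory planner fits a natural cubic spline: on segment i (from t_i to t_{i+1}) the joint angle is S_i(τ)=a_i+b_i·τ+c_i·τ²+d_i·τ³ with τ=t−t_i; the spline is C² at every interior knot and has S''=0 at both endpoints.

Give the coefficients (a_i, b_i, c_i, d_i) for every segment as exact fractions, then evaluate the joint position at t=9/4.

  seg 0: a=-3 b=7/3 c=0 d=-1/27
  seg 1: a=3 b=4/3 c=-1/3 d=1/27
S(9/4) = 117/64

Δ: Δ0=2, Δ1=2/3
row 1: diag=12, rhs=-8; c'=1/4, d'=-2/3
back: M1=-2/3
M: M0=0, M1=-2/3, M2=0
seg 0: a=-3, c=M0/2=0, d=(M1−M0)/(6·3)=-1/27, b=Δ0−h0·(2M0+M1)/6=7/3
seg 1: a=3, c=M1/2=-1/3, d=(M2−M1)/(6·3)=1/27, b=Δ1−h1·(2M1+M2)/6=4/3
t_q=9/4 → seg 0, τ=9/4; S=-3+7/3·τ+0·τ²+-1/27·τ³=117/64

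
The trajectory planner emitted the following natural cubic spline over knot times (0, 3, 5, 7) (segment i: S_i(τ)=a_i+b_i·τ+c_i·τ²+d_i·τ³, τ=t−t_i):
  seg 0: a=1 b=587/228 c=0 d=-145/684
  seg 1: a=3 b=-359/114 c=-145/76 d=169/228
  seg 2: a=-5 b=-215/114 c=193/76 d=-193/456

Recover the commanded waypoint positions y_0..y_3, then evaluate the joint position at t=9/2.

y_0=1 y_1=3 y_2=-5 y_3=-2
S(9/2) = -2137/608

y_0 = S_0(0) = a_0 = 1
y_1 = S_1(0) = a_1 = 3
y_2 = S_2(0) = a_2 = -5
y_3 = S_2(2) = -2
t_q=9/2 is in segment 1 (τ=3/2); S_1(τ)=-2137/608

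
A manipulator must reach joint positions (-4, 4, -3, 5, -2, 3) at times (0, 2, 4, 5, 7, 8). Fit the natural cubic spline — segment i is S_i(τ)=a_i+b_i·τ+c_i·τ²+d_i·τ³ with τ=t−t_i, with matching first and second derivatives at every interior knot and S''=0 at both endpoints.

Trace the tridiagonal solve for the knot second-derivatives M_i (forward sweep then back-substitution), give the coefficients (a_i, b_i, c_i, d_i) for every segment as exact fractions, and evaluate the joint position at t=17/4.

  seg 0: a=-4 b=5023/680 c=0 d=-2303/2720
  seg 1: a=4 b=-943/340 c=-6909/1360 d=1283/544
  seg 2: a=-3 b=3541/680 c=771/85 d=-4269/680
  seg 3: a=5 b=307/68 c=-6639/680 d=1957/680
  seg 4: a=-2 b=-1/340 c=5103/680 d=-1701/680
S(17/4) = -53501/43520

Δ: Δ0=4, Δ1=-7/2, Δ2=8, Δ3=-7/2, Δ4=5
row 1: diag=8, rhs=-45; c'=1/4, d'=-45/8
row 2: denom=6−2·1/4=11/2; d'=(69−2·-45/8)/(11/2)=321/22
row 3: denom=6−1·2/11=64/11; d'=(-69−1·321/22)/(64/11)=-1839/128
row 4: denom=6−2·11/32=85/16; d'=(51−2·-1839/128)/(85/16)=5103/340
back: M4=5103/340
back: M3=-1839/128−11/32·5103/340=-6639/340
back: M2=321/22−2/11·-6639/340=1542/85
back: M1=-45/8−1/4·1542/85=-6909/680
M: M0=0, M1=-6909/680, M2=1542/85, M3=-6639/340, M4=5103/340, M5=0
seg 0: a=-4, c=M0/2=0, d=(M1−M0)/(6·2)=-2303/2720, b=Δ0−h0·(2M0+M1)/6=5023/680
seg 1: a=4, c=M1/2=-6909/1360, d=(M2−M1)/(6·2)=1283/544, b=Δ1−h1·(2M1+M2)/6=-943/340
seg 2: a=-3, c=M2/2=771/85, d=(M3−M2)/(6·1)=-4269/680, b=Δ2−h2·(2M2+M3)/6=3541/680
seg 3: a=5, c=M3/2=-6639/680, d=(M4−M3)/(6·2)=1957/680, b=Δ3−h3·(2M3+M4)/6=307/68
seg 4: a=-2, c=M4/2=5103/680, d=(M5−M4)/(6·1)=-1701/680, b=Δ4−h4·(2M4+M5)/6=-1/340
t_q=17/4 → seg 2, τ=1/4; S=-3+3541/680·τ+771/85·τ²+-4269/680·τ³=-53501/43520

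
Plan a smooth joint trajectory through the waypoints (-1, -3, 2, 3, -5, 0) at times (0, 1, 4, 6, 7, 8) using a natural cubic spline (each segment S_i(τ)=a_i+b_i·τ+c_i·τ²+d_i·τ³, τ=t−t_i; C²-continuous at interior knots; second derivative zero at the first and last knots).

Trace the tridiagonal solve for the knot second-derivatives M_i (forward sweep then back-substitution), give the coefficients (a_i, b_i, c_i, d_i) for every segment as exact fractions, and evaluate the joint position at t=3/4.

Δ: Δ0=-2, Δ1=5/3, Δ2=1/2, Δ3=-8, Δ4=5
row 1: diag=8, rhs=22; c'=3/8, d'=11/4
row 2: denom=10−3·3/8=71/8; d'=(-7−3·11/4)/(71/8)=-122/71
row 3: denom=6−2·16/71=394/71; d'=(-51−2·-122/71)/(394/71)=-3377/394
row 4: denom=4−1·71/394=1505/394; d'=(78−1·-3377/394)/(1505/394)=34109/1505
back: M4=34109/1505
back: M3=-3377/394−71/394·34109/1505=-19046/1505
back: M2=-122/71−16/71·-19046/1505=1706/1505
back: M1=11/4−3/8·1706/1505=3499/1505
M: M0=0, M1=3499/1505, M2=1706/1505, M3=-19046/1505, M4=34109/1505, M5=0
seg 0: a=-1, c=M0/2=0, d=(M1−M0)/(6·1)=3499/9030, b=Δ0−h0·(2M0+M1)/6=-21559/9030
seg 1: a=-3, c=M1/2=3499/3010, d=(M2−M1)/(6·3)=-1793/27090, b=Δ1−h1·(2M1+M2)/6=-5531/4515
seg 2: a=2, c=M2/2=853/1505, d=(M3−M2)/(6·2)=-5188/4515, b=Δ2−h2·(2M2+M3)/6=35783/9030
seg 3: a=3, c=M3/2=-9523/1505, d=(M4−M3)/(6·1)=10631/1806, b=Δ3−h3·(2M3+M4)/6=-9751/1290
seg 4: a=-5, c=M4/2=34109/3010, d=(M5−M4)/(6·1)=-34109/9030, b=Δ4−h4·(2M4+M5)/6=-11534/4515
t_q=3/4 → seg 0, τ=3/4; S=-1+-21559/9030·τ+0·τ²+3499/9030·τ³=-72299/27520

  seg 0: a=-1 b=-21559/9030 c=0 d=3499/9030
  seg 1: a=-3 b=-5531/4515 c=3499/3010 d=-1793/27090
  seg 2: a=2 b=35783/9030 c=853/1505 d=-5188/4515
  seg 3: a=3 b=-9751/1290 c=-9523/1505 d=10631/1806
  seg 4: a=-5 b=-11534/4515 c=34109/3010 d=-34109/9030
S(3/4) = -72299/27520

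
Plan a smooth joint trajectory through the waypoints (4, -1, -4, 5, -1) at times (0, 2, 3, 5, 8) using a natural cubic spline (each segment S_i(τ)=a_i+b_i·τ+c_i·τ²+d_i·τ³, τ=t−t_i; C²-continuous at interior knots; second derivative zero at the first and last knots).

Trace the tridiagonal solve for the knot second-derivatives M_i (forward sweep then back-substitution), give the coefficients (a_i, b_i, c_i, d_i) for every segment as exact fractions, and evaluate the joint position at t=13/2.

Δ: Δ0=-5/2, Δ1=-3, Δ2=9/2, Δ3=-2
row 1: diag=6, rhs=-3; c'=1/6, d'=-1/2
row 2: denom=6−1·1/6=35/6; d'=(45−1·-1/2)/(35/6)=39/5
row 3: denom=10−2·12/35=326/35; d'=(-39−2·39/5)/(326/35)=-1911/326
back: M3=-1911/326
back: M2=39/5−12/35·-1911/326=1599/163
back: M1=-1/2−1/6·1599/163=-348/163
M: M0=0, M1=-348/163, M2=1599/163, M3=-1911/326, M4=0
seg 0: a=4, c=M0/2=0, d=(M1−M0)/(6·2)=-29/163, b=Δ0−h0·(2M0+M1)/6=-583/326
seg 1: a=-1, c=M1/2=-174/163, d=(M2−M1)/(6·1)=649/326, b=Δ1−h1·(2M1+M2)/6=-1279/326
seg 2: a=-4, c=M2/2=1599/326, d=(M3−M2)/(6·2)=-1703/1304, b=Δ2−h2·(2M2+M3)/6=-14/163
seg 3: a=5, c=M3/2=-1911/652, d=(M4−M3)/(6·3)=637/1956, b=Δ3−h3·(2M3+M4)/6=1259/326
t_q=13/2 → seg 3, τ=3/2; S=5+1259/326·τ+-1911/652·τ²+637/1956·τ³=27631/5216

  seg 0: a=4 b=-583/326 c=0 d=-29/163
  seg 1: a=-1 b=-1279/326 c=-174/163 d=649/326
  seg 2: a=-4 b=-14/163 c=1599/326 d=-1703/1304
  seg 3: a=5 b=1259/326 c=-1911/652 d=637/1956
S(13/2) = 27631/5216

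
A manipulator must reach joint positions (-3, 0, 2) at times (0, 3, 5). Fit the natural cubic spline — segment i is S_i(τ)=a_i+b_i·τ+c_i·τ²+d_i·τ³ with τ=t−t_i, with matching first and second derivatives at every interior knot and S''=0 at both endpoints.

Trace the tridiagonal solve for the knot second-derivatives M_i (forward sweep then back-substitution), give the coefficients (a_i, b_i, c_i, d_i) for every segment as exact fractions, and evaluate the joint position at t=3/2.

Δ: Δ0=1, Δ1=1
row 1: diag=10, rhs=0; c'=1/5, d'=0
back: M1=0
M: M0=0, M1=0, M2=0
seg 0: a=-3, c=M0/2=0, d=(M1−M0)/(6·3)=0, b=Δ0−h0·(2M0+M1)/6=1
seg 1: a=0, c=M1/2=0, d=(M2−M1)/(6·2)=0, b=Δ1−h1·(2M1+M2)/6=1
t_q=3/2 → seg 0, τ=3/2; S=-3+1·τ+0·τ²+0·τ³=-3/2

  seg 0: a=-3 b=1 c=0 d=0
  seg 1: a=0 b=1 c=0 d=0
S(3/2) = -3/2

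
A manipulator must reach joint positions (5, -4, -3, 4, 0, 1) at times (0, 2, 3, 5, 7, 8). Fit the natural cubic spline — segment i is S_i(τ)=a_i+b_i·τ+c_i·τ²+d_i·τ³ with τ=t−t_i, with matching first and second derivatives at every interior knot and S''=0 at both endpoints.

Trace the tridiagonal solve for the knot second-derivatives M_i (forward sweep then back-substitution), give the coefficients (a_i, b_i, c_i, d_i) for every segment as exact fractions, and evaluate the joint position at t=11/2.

  seg 0: a=5 b=-4273/698 c=0 d=283/698
  seg 1: a=-4 b=-877/698 c=849/349 d=-123/698
  seg 2: a=-3 b=1075/349 c=1329/698 d=-2365/2792
  seg 3: a=4 b=371/698 c=-4437/1396 d=1335/1396
  seg 4: a=0 b=-493/698 c=3573/1396 d=-1191/1396
S(11/2) = 40101/11168

Δ: Δ0=-9/2, Δ1=1, Δ2=7/2, Δ3=-2, Δ4=1
row 1: diag=6, rhs=33; c'=1/6, d'=11/2
row 2: denom=6−1·1/6=35/6; d'=(15−1·11/2)/(35/6)=57/35
row 3: denom=8−2·12/35=256/35; d'=(-33−2·57/35)/(256/35)=-1269/256
row 4: denom=6−2·35/128=349/64; d'=(18−2·-1269/256)/(349/64)=3573/698
back: M4=3573/698
back: M3=-1269/256−35/128·3573/698=-4437/698
back: M2=57/35−12/35·-4437/698=1329/349
back: M1=11/2−1/6·1329/349=1698/349
M: M0=0, M1=1698/349, M2=1329/349, M3=-4437/698, M4=3573/698, M5=0
seg 0: a=5, c=M0/2=0, d=(M1−M0)/(6·2)=283/698, b=Δ0−h0·(2M0+M1)/6=-4273/698
seg 1: a=-4, c=M1/2=849/349, d=(M2−M1)/(6·1)=-123/698, b=Δ1−h1·(2M1+M2)/6=-877/698
seg 2: a=-3, c=M2/2=1329/698, d=(M3−M2)/(6·2)=-2365/2792, b=Δ2−h2·(2M2+M3)/6=1075/349
seg 3: a=4, c=M3/2=-4437/1396, d=(M4−M3)/(6·2)=1335/1396, b=Δ3−h3·(2M3+M4)/6=371/698
seg 4: a=0, c=M4/2=3573/1396, d=(M5−M4)/(6·1)=-1191/1396, b=Δ4−h4·(2M4+M5)/6=-493/698
t_q=11/2 → seg 3, τ=1/2; S=4+371/698·τ+-4437/1396·τ²+1335/1396·τ³=40101/11168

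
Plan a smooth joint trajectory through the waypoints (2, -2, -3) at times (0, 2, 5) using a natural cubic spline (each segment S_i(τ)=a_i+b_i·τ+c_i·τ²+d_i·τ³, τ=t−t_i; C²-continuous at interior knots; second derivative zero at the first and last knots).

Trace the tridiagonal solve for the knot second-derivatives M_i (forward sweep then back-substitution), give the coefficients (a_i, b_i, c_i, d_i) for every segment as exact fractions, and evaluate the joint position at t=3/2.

Δ: Δ0=-2, Δ1=-1/3
row 1: diag=10, rhs=10; c'=3/10, d'=1
back: M1=1
M: M0=0, M1=1, M2=0
seg 0: a=2, c=M0/2=0, d=(M1−M0)/(6·2)=1/12, b=Δ0−h0·(2M0+M1)/6=-7/3
seg 1: a=-2, c=M1/2=1/2, d=(M2−M1)/(6·3)=-1/18, b=Δ1−h1·(2M1+M2)/6=-4/3
t_q=3/2 → seg 0, τ=3/2; S=2+-7/3·τ+0·τ²+1/12·τ³=-39/32

  seg 0: a=2 b=-7/3 c=0 d=1/12
  seg 1: a=-2 b=-4/3 c=1/2 d=-1/18
S(3/2) = -39/32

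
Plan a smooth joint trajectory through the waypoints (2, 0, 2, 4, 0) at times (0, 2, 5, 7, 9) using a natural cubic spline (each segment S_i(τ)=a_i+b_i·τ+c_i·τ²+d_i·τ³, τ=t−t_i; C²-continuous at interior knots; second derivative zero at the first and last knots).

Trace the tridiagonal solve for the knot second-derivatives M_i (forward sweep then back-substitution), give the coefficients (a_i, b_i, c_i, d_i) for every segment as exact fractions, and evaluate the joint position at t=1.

Δ: Δ0=-1, Δ1=2/3, Δ2=1, Δ3=-2
row 1: diag=10, rhs=10; c'=3/10, d'=1
row 2: denom=10−3·3/10=91/10; d'=(2−3·1)/(91/10)=-10/91
row 3: denom=8−2·20/91=688/91; d'=(-18−2·-10/91)/(688/91)=-809/344
back: M3=-809/344
back: M2=-10/91−20/91·-809/344=35/86
back: M1=1−3/10·35/86=151/172
M: M0=0, M1=151/172, M2=35/86, M3=-809/344, M4=0
seg 0: a=2, c=M0/2=0, d=(M1−M0)/(6·2)=151/2064, b=Δ0−h0·(2M0+M1)/6=-667/516
seg 1: a=0, c=M1/2=151/344, d=(M2−M1)/(6·3)=-9/344, b=Δ1−h1·(2M1+M2)/6=-107/258
seg 2: a=2, c=M2/2=35/172, d=(M3−M2)/(6·2)=-949/4128, b=Δ2−h2·(2M2+M3)/6=1561/1032
seg 3: a=4, c=M3/2=-809/688, d=(M4−M3)/(6·2)=809/4128, b=Δ3−h3·(2M3+M4)/6=-223/516
t_q=1 → seg 0, τ=1; S=2+-667/516·τ+0·τ²+151/2064·τ³=537/688

  seg 0: a=2 b=-667/516 c=0 d=151/2064
  seg 1: a=0 b=-107/258 c=151/344 d=-9/344
  seg 2: a=2 b=1561/1032 c=35/172 d=-949/4128
  seg 3: a=4 b=-223/516 c=-809/688 d=809/4128
S(1) = 537/688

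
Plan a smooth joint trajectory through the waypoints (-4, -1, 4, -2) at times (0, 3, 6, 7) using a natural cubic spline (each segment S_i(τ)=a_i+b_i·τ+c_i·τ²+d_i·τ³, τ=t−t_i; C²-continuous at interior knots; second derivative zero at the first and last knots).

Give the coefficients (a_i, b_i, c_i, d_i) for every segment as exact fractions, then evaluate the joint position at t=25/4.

Δ: Δ0=1, Δ1=5/3, Δ2=-6
row 1: diag=12, rhs=4; c'=1/4, d'=1/3
row 2: denom=8−3·1/4=29/4; d'=(-46−3·1/3)/(29/4)=-188/29
back: M2=-188/29
back: M1=1/3−1/4·-188/29=170/87
M: M0=0, M1=170/87, M2=-188/29, M3=0
seg 0: a=-4, c=M0/2=0, d=(M1−M0)/(6·3)=85/783, b=Δ0−h0·(2M0+M1)/6=2/87
seg 1: a=-1, c=M1/2=85/87, d=(M2−M1)/(6·3)=-367/783, b=Δ1−h1·(2M1+M2)/6=257/87
seg 2: a=4, c=M2/2=-94/29, d=(M3−M2)/(6·1)=94/87, b=Δ2−h2·(2M2+M3)/6=-334/87
t_q=25/4 → seg 2, τ=1/4; S=4+-334/87·τ+-94/29·τ²+94/87·τ³=2649/928

  seg 0: a=-4 b=2/87 c=0 d=85/783
  seg 1: a=-1 b=257/87 c=85/87 d=-367/783
  seg 2: a=4 b=-334/87 c=-94/29 d=94/87
S(25/4) = 2649/928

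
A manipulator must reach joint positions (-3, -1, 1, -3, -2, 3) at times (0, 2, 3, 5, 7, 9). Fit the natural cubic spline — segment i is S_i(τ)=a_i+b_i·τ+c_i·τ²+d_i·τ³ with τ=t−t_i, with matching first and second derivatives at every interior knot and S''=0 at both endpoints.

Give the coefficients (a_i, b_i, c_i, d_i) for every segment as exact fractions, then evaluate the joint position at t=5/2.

Δ: Δ0=1, Δ1=2, Δ2=-2, Δ3=1/2, Δ4=5/2
row 1: diag=6, rhs=6; c'=1/6, d'=1
row 2: denom=6−1·1/6=35/6; d'=(-24−1·1)/(35/6)=-30/7
row 3: denom=8−2·12/35=256/35; d'=(15−2·-30/7)/(256/35)=825/256
row 4: denom=8−2·35/128=477/64; d'=(12−2·825/256)/(477/64)=79/106
back: M4=79/106
back: M3=825/256−35/128·79/106=160/53
back: M2=-30/7−12/35·160/53=-282/53
back: M1=1−1/6·-282/53=100/53
M: M0=0, M1=100/53, M2=-282/53, M3=160/53, M4=79/106, M5=0
seg 0: a=-3, c=M0/2=0, d=(M1−M0)/(6·2)=25/159, b=Δ0−h0·(2M0+M1)/6=59/159
seg 1: a=-1, c=M1/2=50/53, d=(M2−M1)/(6·1)=-191/159, b=Δ1−h1·(2M1+M2)/6=359/159
seg 2: a=1, c=M2/2=-141/53, d=(M3−M2)/(6·2)=221/318, b=Δ2−h2·(2M2+M3)/6=86/159
seg 3: a=-3, c=M3/2=80/53, d=(M4−M3)/(6·2)=-241/1272, b=Δ3−h3·(2M3+M4)/6=-280/159
seg 4: a=-2, c=M4/2=79/212, d=(M5−M4)/(6·2)=-79/1272, b=Δ4−h4·(2M4+M5)/6=637/318
t_q=5/2 → seg 1, τ=1/2; S=-1+359/159·τ+50/53·τ²+-191/159·τ³=91/424

  seg 0: a=-3 b=59/159 c=0 d=25/159
  seg 1: a=-1 b=359/159 c=50/53 d=-191/159
  seg 2: a=1 b=86/159 c=-141/53 d=221/318
  seg 3: a=-3 b=-280/159 c=80/53 d=-241/1272
  seg 4: a=-2 b=637/318 c=79/212 d=-79/1272
S(5/2) = 91/424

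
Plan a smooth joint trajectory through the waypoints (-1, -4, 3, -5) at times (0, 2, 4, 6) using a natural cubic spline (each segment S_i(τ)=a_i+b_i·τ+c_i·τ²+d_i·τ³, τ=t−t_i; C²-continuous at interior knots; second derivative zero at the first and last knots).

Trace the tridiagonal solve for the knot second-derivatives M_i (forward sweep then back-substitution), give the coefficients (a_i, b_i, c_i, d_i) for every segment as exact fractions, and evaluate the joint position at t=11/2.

Δ: Δ0=-3/2, Δ1=7/2, Δ2=-4
row 1: diag=8, rhs=30; c'=1/4, d'=15/4
row 2: denom=8−2·1/4=15/2; d'=(-45−2·15/4)/(15/2)=-7
back: M2=-7
back: M1=15/4−1/4·-7=11/2
M: M0=0, M1=11/2, M2=-7, M3=0
seg 0: a=-1, c=M0/2=0, d=(M1−M0)/(6·2)=11/24, b=Δ0−h0·(2M0+M1)/6=-10/3
seg 1: a=-4, c=M1/2=11/4, d=(M2−M1)/(6·2)=-25/24, b=Δ1−h1·(2M1+M2)/6=13/6
seg 2: a=3, c=M2/2=-7/2, d=(M3−M2)/(6·2)=7/12, b=Δ2−h2·(2M2+M3)/6=2/3
t_q=11/2 → seg 2, τ=3/2; S=3+2/3·τ+-7/2·τ²+7/12·τ³=-61/32

  seg 0: a=-1 b=-10/3 c=0 d=11/24
  seg 1: a=-4 b=13/6 c=11/4 d=-25/24
  seg 2: a=3 b=2/3 c=-7/2 d=7/12
S(11/2) = -61/32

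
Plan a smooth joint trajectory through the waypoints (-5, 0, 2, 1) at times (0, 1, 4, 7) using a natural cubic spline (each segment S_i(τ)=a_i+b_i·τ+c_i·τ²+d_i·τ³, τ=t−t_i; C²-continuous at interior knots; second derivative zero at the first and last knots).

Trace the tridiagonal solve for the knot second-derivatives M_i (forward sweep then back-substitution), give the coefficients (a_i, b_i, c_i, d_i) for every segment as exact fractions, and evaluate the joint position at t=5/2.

  seg 0: a=-5 b=484/87 c=0 d=-49/87
  seg 1: a=0 b=337/87 c=-49/29 d=6/29
  seg 2: a=2 b=-59/87 c=5/29 d=-5/261
S(5/2) = 157/58

Δ: Δ0=5, Δ1=2/3, Δ2=-1/3
row 1: diag=8, rhs=-26; c'=3/8, d'=-13/4
row 2: denom=12−3·3/8=87/8; d'=(-6−3·-13/4)/(87/8)=10/29
back: M2=10/29
back: M1=-13/4−3/8·10/29=-98/29
M: M0=0, M1=-98/29, M2=10/29, M3=0
seg 0: a=-5, c=M0/2=0, d=(M1−M0)/(6·1)=-49/87, b=Δ0−h0·(2M0+M1)/6=484/87
seg 1: a=0, c=M1/2=-49/29, d=(M2−M1)/(6·3)=6/29, b=Δ1−h1·(2M1+M2)/6=337/87
seg 2: a=2, c=M2/2=5/29, d=(M3−M2)/(6·3)=-5/261, b=Δ2−h2·(2M2+M3)/6=-59/87
t_q=5/2 → seg 1, τ=3/2; S=0+337/87·τ+-49/29·τ²+6/29·τ³=157/58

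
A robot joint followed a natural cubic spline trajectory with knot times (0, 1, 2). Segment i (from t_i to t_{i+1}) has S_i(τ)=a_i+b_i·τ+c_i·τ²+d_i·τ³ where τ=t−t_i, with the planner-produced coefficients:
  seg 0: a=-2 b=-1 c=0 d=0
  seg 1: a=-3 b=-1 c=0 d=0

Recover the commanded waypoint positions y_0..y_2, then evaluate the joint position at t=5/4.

y_0=-2 y_1=-3 y_2=-4
S(5/4) = -13/4

y_0 = S_0(0) = a_0 = -2
y_1 = S_1(0) = a_1 = -3
y_2 = S_1(1) = -4
t_q=5/4 is in segment 1 (τ=1/4); S_1(τ)=-13/4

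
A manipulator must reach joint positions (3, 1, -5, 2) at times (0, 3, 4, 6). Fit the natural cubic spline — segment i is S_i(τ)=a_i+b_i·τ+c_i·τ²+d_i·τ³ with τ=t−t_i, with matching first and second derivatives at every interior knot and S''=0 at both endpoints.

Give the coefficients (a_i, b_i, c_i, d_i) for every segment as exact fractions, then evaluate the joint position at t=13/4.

Δ: Δ0=-2/3, Δ1=-6, Δ2=7/2
row 1: diag=8, rhs=-32; c'=1/8, d'=-4
row 2: denom=6−1·1/8=47/8; d'=(57−1·-4)/(47/8)=488/47
back: M2=488/47
back: M1=-4−1/8·488/47=-249/47
M: M0=0, M1=-249/47, M2=488/47, M3=0
seg 0: a=3, c=M0/2=0, d=(M1−M0)/(6·3)=-83/282, b=Δ0−h0·(2M0+M1)/6=559/282
seg 1: a=1, c=M1/2=-249/94, d=(M2−M1)/(6·1)=737/282, b=Δ1−h1·(2M1+M2)/6=-841/141
seg 2: a=-5, c=M2/2=244/47, d=(M3−M2)/(6·2)=-122/141, b=Δ2−h2·(2M2+M3)/6=-965/282
t_q=13/4 → seg 1, τ=1/4; S=1+-841/141·τ+-249/94·τ²+737/282·τ³=-3705/6016

  seg 0: a=3 b=559/282 c=0 d=-83/282
  seg 1: a=1 b=-841/141 c=-249/94 d=737/282
  seg 2: a=-5 b=-965/282 c=244/47 d=-122/141
S(13/4) = -3705/6016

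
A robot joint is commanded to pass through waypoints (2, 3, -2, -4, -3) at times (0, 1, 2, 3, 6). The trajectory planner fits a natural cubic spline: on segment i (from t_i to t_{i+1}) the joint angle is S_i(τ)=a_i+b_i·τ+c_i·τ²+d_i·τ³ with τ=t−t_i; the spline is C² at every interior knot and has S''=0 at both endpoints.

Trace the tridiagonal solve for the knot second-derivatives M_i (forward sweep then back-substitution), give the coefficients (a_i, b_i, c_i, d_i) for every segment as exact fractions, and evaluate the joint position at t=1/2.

Δ: Δ0=1, Δ1=-5, Δ2=-2, Δ3=1/3
row 1: diag=4, rhs=-36; c'=1/4, d'=-9
row 2: denom=4−1·1/4=15/4; d'=(18−1·-9)/(15/4)=36/5
row 3: denom=8−1·4/15=116/15; d'=(14−1·36/5)/(116/15)=51/58
back: M3=51/58
back: M2=36/5−4/15·51/58=202/29
back: M1=-9−1/4·202/29=-623/58
M: M0=0, M1=-623/58, M2=202/29, M3=51/58, M4=0
seg 0: a=2, c=M0/2=0, d=(M1−M0)/(6·1)=-623/348, b=Δ0−h0·(2M0+M1)/6=971/348
seg 1: a=3, c=M1/2=-623/116, d=(M2−M1)/(6·1)=1027/348, b=Δ1−h1·(2M1+M2)/6=-449/174
seg 2: a=-2, c=M2/2=101/29, d=(M3−M2)/(6·1)=-353/348, b=Δ2−h2·(2M2+M3)/6=-1555/348
seg 3: a=-4, c=M3/2=51/116, d=(M4−M3)/(6·3)=-17/348, b=Δ3−h3·(2M3+M4)/6=-95/174
t_q=1/2 → seg 0, τ=1/2; S=2+971/348·τ+0·τ²+-623/348·τ³=2943/928

  seg 0: a=2 b=971/348 c=0 d=-623/348
  seg 1: a=3 b=-449/174 c=-623/116 d=1027/348
  seg 2: a=-2 b=-1555/348 c=101/29 d=-353/348
  seg 3: a=-4 b=-95/174 c=51/116 d=-17/348
S(1/2) = 2943/928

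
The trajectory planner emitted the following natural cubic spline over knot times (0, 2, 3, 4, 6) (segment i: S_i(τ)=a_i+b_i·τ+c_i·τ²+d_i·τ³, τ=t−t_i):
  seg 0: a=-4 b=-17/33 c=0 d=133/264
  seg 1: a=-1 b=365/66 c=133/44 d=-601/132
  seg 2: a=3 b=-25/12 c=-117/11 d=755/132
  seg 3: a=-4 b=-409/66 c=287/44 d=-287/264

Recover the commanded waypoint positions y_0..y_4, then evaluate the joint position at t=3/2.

y_0=-4 y_1=-1 y_2=3 y_3=-4 y_4=1
S(3/2) = -2163/704

y_0 = S_0(0) = a_0 = -4
y_1 = S_1(0) = a_1 = -1
y_2 = S_2(0) = a_2 = 3
y_3 = S_3(0) = a_3 = -4
y_4 = S_3(2) = 1
t_q=3/2 is in segment 0 (τ=3/2); S_0(τ)=-2163/704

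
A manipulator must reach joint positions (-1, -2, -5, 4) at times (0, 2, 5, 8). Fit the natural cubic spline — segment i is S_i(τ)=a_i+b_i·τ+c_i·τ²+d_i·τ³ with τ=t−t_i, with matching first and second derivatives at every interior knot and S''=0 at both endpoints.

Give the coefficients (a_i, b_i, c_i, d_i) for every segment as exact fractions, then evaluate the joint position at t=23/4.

Δ: Δ0=-1/2, Δ1=-1, Δ2=3
row 1: diag=10, rhs=-3; c'=3/10, d'=-3/10
row 2: denom=12−3·3/10=111/10; d'=(24−3·-3/10)/(111/10)=83/37
back: M2=83/37
back: M1=-3/10−3/10·83/37=-36/37
M: M0=0, M1=-36/37, M2=83/37, M3=0
seg 0: a=-1, c=M0/2=0, d=(M1−M0)/(6·2)=-3/37, b=Δ0−h0·(2M0+M1)/6=-13/74
seg 1: a=-2, c=M1/2=-18/37, d=(M2−M1)/(6·3)=119/666, b=Δ1−h1·(2M1+M2)/6=-85/74
seg 2: a=-5, c=M2/2=83/74, d=(M3−M2)/(6·3)=-83/666, b=Δ2−h2·(2M2+M3)/6=28/37
t_q=23/4 → seg 2, τ=3/4; S=-5+28/37·τ+83/74·τ²+-83/666·τ³=-18253/4736

  seg 0: a=-1 b=-13/74 c=0 d=-3/37
  seg 1: a=-2 b=-85/74 c=-18/37 d=119/666
  seg 2: a=-5 b=28/37 c=83/74 d=-83/666
S(23/4) = -18253/4736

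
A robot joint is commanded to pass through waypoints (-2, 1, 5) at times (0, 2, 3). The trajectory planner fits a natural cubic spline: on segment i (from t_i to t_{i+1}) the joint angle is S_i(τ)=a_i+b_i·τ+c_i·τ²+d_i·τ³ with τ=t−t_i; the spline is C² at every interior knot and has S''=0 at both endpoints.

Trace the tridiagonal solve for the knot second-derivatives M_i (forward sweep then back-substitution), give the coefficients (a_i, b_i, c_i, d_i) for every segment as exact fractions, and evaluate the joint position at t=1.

Δ: Δ0=3/2, Δ1=4
row 1: diag=6, rhs=15; c'=1/6, d'=5/2
back: M1=5/2
M: M0=0, M1=5/2, M2=0
seg 0: a=-2, c=M0/2=0, d=(M1−M0)/(6·2)=5/24, b=Δ0−h0·(2M0+M1)/6=2/3
seg 1: a=1, c=M1/2=5/4, d=(M2−M1)/(6·1)=-5/12, b=Δ1−h1·(2M1+M2)/6=19/6
t_q=1 → seg 0, τ=1; S=-2+2/3·τ+0·τ²+5/24·τ³=-9/8

  seg 0: a=-2 b=2/3 c=0 d=5/24
  seg 1: a=1 b=19/6 c=5/4 d=-5/12
S(1) = -9/8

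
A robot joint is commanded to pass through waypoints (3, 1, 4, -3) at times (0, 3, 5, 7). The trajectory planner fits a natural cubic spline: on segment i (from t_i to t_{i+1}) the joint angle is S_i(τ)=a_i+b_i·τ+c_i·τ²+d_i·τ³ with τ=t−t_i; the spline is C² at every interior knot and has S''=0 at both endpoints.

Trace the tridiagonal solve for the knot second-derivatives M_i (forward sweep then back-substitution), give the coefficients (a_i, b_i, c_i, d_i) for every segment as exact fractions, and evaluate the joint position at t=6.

  seg 0: a=3 b=-199/114 c=0 d=41/342
  seg 1: a=1 b=85/57 c=41/38 d=-245/456
  seg 2: a=4 b=-73/114 c=-163/76 d=163/456
S(6) = 239/152

Δ: Δ0=-2/3, Δ1=3/2, Δ2=-7/2
row 1: diag=10, rhs=13; c'=1/5, d'=13/10
row 2: denom=8−2·1/5=38/5; d'=(-30−2·13/10)/(38/5)=-163/38
back: M2=-163/38
back: M1=13/10−1/5·-163/38=41/19
M: M0=0, M1=41/19, M2=-163/38, M3=0
seg 0: a=3, c=M0/2=0, d=(M1−M0)/(6·3)=41/342, b=Δ0−h0·(2M0+M1)/6=-199/114
seg 1: a=1, c=M1/2=41/38, d=(M2−M1)/(6·2)=-245/456, b=Δ1−h1·(2M1+M2)/6=85/57
seg 2: a=4, c=M2/2=-163/76, d=(M3−M2)/(6·2)=163/456, b=Δ2−h2·(2M2+M3)/6=-73/114
t_q=6 → seg 2, τ=1; S=4+-73/114·τ+-163/76·τ²+163/456·τ³=239/152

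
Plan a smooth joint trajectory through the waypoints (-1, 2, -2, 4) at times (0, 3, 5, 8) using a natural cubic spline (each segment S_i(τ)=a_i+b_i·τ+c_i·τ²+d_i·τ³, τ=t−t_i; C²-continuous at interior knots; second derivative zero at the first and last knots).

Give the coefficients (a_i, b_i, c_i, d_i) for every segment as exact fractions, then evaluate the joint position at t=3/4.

  seg 0: a=-1 b=35/16 c=0 d=-19/144
  seg 1: a=2 b=-11/8 c=-19/16 d=7/16
  seg 2: a=-2 b=-7/8 c=23/16 d=-23/144
S(3/4) = 599/1024

Δ: Δ0=1, Δ1=-2, Δ2=2
row 1: diag=10, rhs=-18; c'=1/5, d'=-9/5
row 2: denom=10−2·1/5=48/5; d'=(24−2·-9/5)/(48/5)=23/8
back: M2=23/8
back: M1=-9/5−1/5·23/8=-19/8
M: M0=0, M1=-19/8, M2=23/8, M3=0
seg 0: a=-1, c=M0/2=0, d=(M1−M0)/(6·3)=-19/144, b=Δ0−h0·(2M0+M1)/6=35/16
seg 1: a=2, c=M1/2=-19/16, d=(M2−M1)/(6·2)=7/16, b=Δ1−h1·(2M1+M2)/6=-11/8
seg 2: a=-2, c=M2/2=23/16, d=(M3−M2)/(6·3)=-23/144, b=Δ2−h2·(2M2+M3)/6=-7/8
t_q=3/4 → seg 0, τ=3/4; S=-1+35/16·τ+0·τ²+-19/144·τ³=599/1024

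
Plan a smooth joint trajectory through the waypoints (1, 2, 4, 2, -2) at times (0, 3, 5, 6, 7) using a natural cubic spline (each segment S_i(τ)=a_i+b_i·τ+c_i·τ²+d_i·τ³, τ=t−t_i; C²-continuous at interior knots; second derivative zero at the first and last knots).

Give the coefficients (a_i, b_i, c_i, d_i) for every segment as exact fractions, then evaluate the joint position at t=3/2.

  seg 0: a=1 b=-52/321 c=0 d=53/963
  seg 1: a=2 b=425/321 c=53/107 d=-211/642
  seg 2: a=4 b=-205/321 c=-158/107 d=37/321
  seg 3: a=2 b=-1042/321 c=-121/107 d=121/321
S(3/2) = 807/856

Δ: Δ0=1/3, Δ1=1, Δ2=-2, Δ3=-4
row 1: diag=10, rhs=4; c'=1/5, d'=2/5
row 2: denom=6−2·1/5=28/5; d'=(-18−2·2/5)/(28/5)=-47/14
row 3: denom=4−1·5/28=107/28; d'=(-12−1·-47/14)/(107/28)=-242/107
back: M3=-242/107
back: M2=-47/14−5/28·-242/107=-316/107
back: M1=2/5−1/5·-316/107=106/107
M: M0=0, M1=106/107, M2=-316/107, M3=-242/107, M4=0
seg 0: a=1, c=M0/2=0, d=(M1−M0)/(6·3)=53/963, b=Δ0−h0·(2M0+M1)/6=-52/321
seg 1: a=2, c=M1/2=53/107, d=(M2−M1)/(6·2)=-211/642, b=Δ1−h1·(2M1+M2)/6=425/321
seg 2: a=4, c=M2/2=-158/107, d=(M3−M2)/(6·1)=37/321, b=Δ2−h2·(2M2+M3)/6=-205/321
seg 3: a=2, c=M3/2=-121/107, d=(M4−M3)/(6·1)=121/321, b=Δ3−h3·(2M3+M4)/6=-1042/321
t_q=3/2 → seg 0, τ=3/2; S=1+-52/321·τ+0·τ²+53/963·τ³=807/856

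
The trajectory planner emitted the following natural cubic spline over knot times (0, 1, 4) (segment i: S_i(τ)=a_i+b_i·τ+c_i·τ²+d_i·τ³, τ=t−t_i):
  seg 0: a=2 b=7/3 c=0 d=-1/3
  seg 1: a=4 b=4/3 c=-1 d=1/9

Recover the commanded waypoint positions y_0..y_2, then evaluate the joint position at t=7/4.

y_0=2 y_1=4 y_2=2
S(7/4) = 287/64

y_0 = S_0(0) = a_0 = 2
y_1 = S_1(0) = a_1 = 4
y_2 = S_1(3) = 2
t_q=7/4 is in segment 1 (τ=3/4); S_1(τ)=287/64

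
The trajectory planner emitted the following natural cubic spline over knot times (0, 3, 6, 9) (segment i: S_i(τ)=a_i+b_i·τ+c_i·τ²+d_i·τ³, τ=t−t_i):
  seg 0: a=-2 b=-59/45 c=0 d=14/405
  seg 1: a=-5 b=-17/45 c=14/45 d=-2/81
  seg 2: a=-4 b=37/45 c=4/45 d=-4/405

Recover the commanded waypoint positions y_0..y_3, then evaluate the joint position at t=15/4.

y_0 = S_0(0) = a_0 = -2
y_1 = S_1(0) = a_1 = -5
y_2 = S_2(0) = a_2 = -4
y_3 = S_2(3) = -1
t_q=15/4 is in segment 1 (τ=3/4); S_1(τ)=-819/160

y_0=-2 y_1=-5 y_2=-4 y_3=-1
S(15/4) = -819/160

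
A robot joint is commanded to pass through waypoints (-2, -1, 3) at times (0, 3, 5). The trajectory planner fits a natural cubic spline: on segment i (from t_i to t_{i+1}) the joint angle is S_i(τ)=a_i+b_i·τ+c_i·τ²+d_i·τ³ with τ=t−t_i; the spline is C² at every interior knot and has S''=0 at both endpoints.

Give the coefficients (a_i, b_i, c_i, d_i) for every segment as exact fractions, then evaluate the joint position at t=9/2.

Δ: Δ0=1/3, Δ1=2
row 1: diag=10, rhs=10; c'=1/5, d'=1
back: M1=1
M: M0=0, M1=1, M2=0
seg 0: a=-2, c=M0/2=0, d=(M1−M0)/(6·3)=1/18, b=Δ0−h0·(2M0+M1)/6=-1/6
seg 1: a=-1, c=M1/2=1/2, d=(M2−M1)/(6·2)=-1/12, b=Δ1−h1·(2M1+M2)/6=4/3
t_q=9/2 → seg 1, τ=3/2; S=-1+4/3·τ+1/2·τ²+-1/12·τ³=59/32

  seg 0: a=-2 b=-1/6 c=0 d=1/18
  seg 1: a=-1 b=4/3 c=1/2 d=-1/12
S(9/2) = 59/32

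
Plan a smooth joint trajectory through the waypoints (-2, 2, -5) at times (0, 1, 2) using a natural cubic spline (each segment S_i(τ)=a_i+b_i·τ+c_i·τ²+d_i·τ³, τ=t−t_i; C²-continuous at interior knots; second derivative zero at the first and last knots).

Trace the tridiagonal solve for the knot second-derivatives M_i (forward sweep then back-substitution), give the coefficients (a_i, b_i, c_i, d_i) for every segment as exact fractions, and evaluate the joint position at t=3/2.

  seg 0: a=-2 b=27/4 c=0 d=-11/4
  seg 1: a=2 b=-3/2 c=-33/4 d=11/4
S(3/2) = -15/32

Δ: Δ0=4, Δ1=-7
row 1: diag=4, rhs=-66; c'=1/4, d'=-33/2
back: M1=-33/2
M: M0=0, M1=-33/2, M2=0
seg 0: a=-2, c=M0/2=0, d=(M1−M0)/(6·1)=-11/4, b=Δ0−h0·(2M0+M1)/6=27/4
seg 1: a=2, c=M1/2=-33/4, d=(M2−M1)/(6·1)=11/4, b=Δ1−h1·(2M1+M2)/6=-3/2
t_q=3/2 → seg 1, τ=1/2; S=2+-3/2·τ+-33/4·τ²+11/4·τ³=-15/32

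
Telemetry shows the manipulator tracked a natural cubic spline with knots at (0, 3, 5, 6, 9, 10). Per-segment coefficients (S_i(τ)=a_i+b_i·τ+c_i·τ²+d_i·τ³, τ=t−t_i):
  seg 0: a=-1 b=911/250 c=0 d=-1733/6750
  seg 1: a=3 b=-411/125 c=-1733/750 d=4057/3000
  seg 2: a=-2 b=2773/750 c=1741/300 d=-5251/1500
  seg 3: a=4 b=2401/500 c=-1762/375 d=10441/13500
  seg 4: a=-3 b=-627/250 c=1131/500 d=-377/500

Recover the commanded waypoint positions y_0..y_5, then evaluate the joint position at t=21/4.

y_0=-1 y_1=3 y_2=-2 y_3=4 y_4=-3 y_5=-4
S(21/4) = -4913/6400

y_0 = S_0(0) = a_0 = -1
y_1 = S_1(0) = a_1 = 3
y_2 = S_2(0) = a_2 = -2
y_3 = S_3(0) = a_3 = 4
y_4 = S_4(0) = a_4 = -3
y_5 = S_4(1) = -4
t_q=21/4 is in segment 2 (τ=1/4); S_2(τ)=-4913/6400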